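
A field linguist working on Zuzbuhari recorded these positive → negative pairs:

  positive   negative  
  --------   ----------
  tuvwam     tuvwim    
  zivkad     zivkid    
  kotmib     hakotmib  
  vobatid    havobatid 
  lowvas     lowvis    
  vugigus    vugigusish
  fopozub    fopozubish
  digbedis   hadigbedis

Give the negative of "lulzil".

halulzil

"lulzil" has last vowel 'i'. The stems whose last vowel is 'i' (kotmib → hakotmib, digbedis → hadigbedis, vobatid → havobatid) add the prefix ha-.
So lulzil → halulzil.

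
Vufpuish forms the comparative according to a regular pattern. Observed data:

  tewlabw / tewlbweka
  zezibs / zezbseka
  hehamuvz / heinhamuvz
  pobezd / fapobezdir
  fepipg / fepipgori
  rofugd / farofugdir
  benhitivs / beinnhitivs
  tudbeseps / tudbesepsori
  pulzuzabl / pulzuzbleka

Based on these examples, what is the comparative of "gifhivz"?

"gifhivz" has second-to-last letter 'v'. The stems whose second-to-last letter is 'v' (benhitivs → beinnhitivs, hehamuvz → heinhamuvz) insert -in- after the first vowel.
The other patterns: stems whose second-to-last letter is 'b' delete the last vowel and add -eka; stems whose second-to-last letter is 'p' add -ori; stems whose second-to-last letter is 'g' or 'z' add fa- … -ir around the stem.
So gifhivz → giinfhivz.

giinfhivz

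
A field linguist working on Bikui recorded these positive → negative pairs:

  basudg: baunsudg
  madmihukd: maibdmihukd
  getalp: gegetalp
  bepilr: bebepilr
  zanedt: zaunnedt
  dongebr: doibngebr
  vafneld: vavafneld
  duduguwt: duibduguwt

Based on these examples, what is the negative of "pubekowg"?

puibbekowg

zanedt and duduguwt both end in -t yet inflect differently (zaunnedt, duibduguwt), so the final letter is not what conditions the rule; the second-to-last letter is.
"pubekowg" has second-to-last letter 'w'. The one such stem in the data (duduguwt → duibduguwt) inserts -ib- after the first vowel (as do dongebr, madmihukd), so the same rule applies.
So pubekowg → puibbekowg.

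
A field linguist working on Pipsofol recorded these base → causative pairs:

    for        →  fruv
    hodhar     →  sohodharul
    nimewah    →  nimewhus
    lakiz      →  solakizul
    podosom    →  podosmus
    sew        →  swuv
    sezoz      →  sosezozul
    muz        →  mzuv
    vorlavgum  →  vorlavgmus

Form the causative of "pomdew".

for and hodhar both end in -r yet inflect differently (fruv, sohodharul), so the final letter is not what conditions the rule; the number of vowels is.
"pomdew" has 2 vowels. The stems with 2 vowels (hodhar → sohodharul, sezoz → sosezozul, lakiz → solakizul) add so- … -ul around the stem.
So pomdew → sopomdewul.

sopomdewul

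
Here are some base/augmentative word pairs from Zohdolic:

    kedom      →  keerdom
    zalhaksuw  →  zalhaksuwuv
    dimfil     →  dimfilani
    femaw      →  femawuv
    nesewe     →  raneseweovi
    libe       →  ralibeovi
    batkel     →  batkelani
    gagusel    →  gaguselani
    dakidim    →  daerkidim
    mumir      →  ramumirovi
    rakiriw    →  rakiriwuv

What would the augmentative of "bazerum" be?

rakiriw and dimfil both have last vowel 'i' yet inflect differently (rakiriwuv, dimfilani), so the last vowel is not what conditions the rule; the final letter is.
"bazerum" ends in -m. The stems ending in -m (dakidim → daerkidim, kedom → keerdom) insert -er- after the first vowel.
The other patterns: stems ending in -w add -uv; stems ending in -l add -ani; stems ending in -e or -r add ra- … -ovi around the stem.
So bazerum → baerzerum.

baerzerum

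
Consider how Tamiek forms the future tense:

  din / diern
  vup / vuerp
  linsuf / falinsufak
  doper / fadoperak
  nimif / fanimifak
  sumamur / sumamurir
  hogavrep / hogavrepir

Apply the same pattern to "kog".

doper and sumamur both end in -r yet inflect differently (fadoperak, sumamurir), so the final letter is not what conditions the rule; the number of vowels is.
"kog" has 1 vowel. The stems with 1 vowel (din → diern, vup → vuerp) insert -er- after the first vowel.
The other patterns: stems with 2 vowels add fa- … -ak around the stem; stems with 3 vowels add -ir.
So kog → koerg.

koerg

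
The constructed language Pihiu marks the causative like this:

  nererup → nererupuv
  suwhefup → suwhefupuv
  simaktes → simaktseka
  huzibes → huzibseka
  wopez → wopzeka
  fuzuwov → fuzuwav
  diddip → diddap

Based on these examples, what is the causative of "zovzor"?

"zovzor" has last vowel 'o'. The one such stem in the data (fuzuwov → fuzuwav) changes the last vowel to 'a' (as does diddip), so the same rule applies.
So zovzor → zovzar.

zovzar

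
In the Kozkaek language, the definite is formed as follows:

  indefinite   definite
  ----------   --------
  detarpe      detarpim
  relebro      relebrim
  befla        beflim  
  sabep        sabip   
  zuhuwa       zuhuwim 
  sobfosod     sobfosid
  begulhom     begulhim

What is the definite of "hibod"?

hibid

sobfosod and relebro both have last vowel 'o' yet inflect differently (sobfosid, relebrim), so the last vowel is not what conditions the rule; whether the stem ends in a vowel or a consonant is.
"hibod" ends in a consonant. The stems ending in a consonant (sabep → sabip, sobfosod → sobfosid, begulhom → begulhim) change the last vowel to 'i'.
The other pattern: stems ending in a vowel drop the final letter and add -im.
So hibod → hibid.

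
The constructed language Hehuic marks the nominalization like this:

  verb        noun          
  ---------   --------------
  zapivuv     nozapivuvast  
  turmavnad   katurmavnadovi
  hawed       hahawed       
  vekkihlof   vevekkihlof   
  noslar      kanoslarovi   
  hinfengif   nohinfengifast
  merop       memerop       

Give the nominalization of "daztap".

kadaztapovi

turmavnad and hawed both end in -d yet inflect differently (katurmavnadovi, hahawed), so the final letter is not what conditions the rule; the last vowel is.
"daztap" has last vowel 'a'. The stems whose last vowel is 'a' (turmavnad → katurmavnadovi, noslar → kanoslarovi) add ka- … -ovi around the stem.
The other patterns: stems whose last vowel is 'i' or 'u' add no- … -ast around the stem; stems whose last vowel is 'e' or 'o' repeat the first consonant+vowel as a prefix.
So daztap → kadaztapovi.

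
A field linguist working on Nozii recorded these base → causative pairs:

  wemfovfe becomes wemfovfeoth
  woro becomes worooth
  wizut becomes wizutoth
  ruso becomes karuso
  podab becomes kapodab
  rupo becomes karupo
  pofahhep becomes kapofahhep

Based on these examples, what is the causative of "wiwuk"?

woro and ruso both end in -o yet inflect differently (worooth, karuso), so the final letter is not what conditions the rule; the first letter is.
"wiwuk" begins with w-. The stems beginning with w- (wemfovfe → wemfovfeoth, woro → worooth, wizut → wizutoth) add -oth.
So wiwuk → wiwukoth.

wiwukoth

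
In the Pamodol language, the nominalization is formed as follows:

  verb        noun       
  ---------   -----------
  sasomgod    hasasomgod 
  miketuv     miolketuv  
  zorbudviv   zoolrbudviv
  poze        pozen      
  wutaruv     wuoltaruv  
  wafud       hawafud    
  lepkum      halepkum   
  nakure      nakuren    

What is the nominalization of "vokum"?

miketuv and lepkum both have last vowel 'u' yet inflect differently (miolketuv, halepkum), so the last vowel is not what conditions the rule; the final letter is.
"vokum" ends in -m. The one such stem in the data (lepkum → halepkum) adds the prefix ha-, so the same rule applies.
The other patterns: stems ending in -v insert -ol- after the first vowel; stems ending in -e drop the final letter and add -en.
So vokum → havokum.

havokum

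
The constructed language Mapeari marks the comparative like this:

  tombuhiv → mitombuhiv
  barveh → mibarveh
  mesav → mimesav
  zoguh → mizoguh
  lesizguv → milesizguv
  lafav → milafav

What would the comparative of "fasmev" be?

Every pair shown (tombuhiv → mitombuhiv, barveh → mibarveh, mesav → mimesav, …) follows the same rule: add the prefix mi-.
So fasmev → mifasmev.

mifasmev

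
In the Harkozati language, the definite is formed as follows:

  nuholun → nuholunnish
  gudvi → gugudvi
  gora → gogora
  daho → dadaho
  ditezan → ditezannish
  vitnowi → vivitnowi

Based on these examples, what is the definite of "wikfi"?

wiwikfi

"wikfi" ends in a vowel. The stems ending in a vowel (vitnowi → vivitnowi, gora → gogora, daho → dadaho) repeat the first consonant+vowel as a prefix.
The other pattern: stems ending in a consonant double the final consonant and add -ish.
So wikfi → wiwikfi.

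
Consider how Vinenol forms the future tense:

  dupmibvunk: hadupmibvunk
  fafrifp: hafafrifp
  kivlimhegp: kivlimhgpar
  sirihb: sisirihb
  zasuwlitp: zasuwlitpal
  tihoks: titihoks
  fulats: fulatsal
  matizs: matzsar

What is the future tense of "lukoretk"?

tihoks and fulats both end in -s yet inflect differently (titihoks, fulatsal), so the final letter is not what conditions the rule; the second-to-last letter is.
"lukoretk" has second-to-last letter 't'. The stems whose second-to-last letter is 't' (zasuwlitp → zasuwlitpal, fulats → fulatsal) add -al.
So lukoretk → lukoretkal.

lukoretkal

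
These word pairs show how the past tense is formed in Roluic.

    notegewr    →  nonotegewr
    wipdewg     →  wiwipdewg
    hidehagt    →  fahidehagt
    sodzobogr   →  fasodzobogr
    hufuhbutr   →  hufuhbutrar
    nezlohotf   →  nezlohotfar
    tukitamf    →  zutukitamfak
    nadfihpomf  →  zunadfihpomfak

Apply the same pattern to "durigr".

fadurigr

notegewr and sodzobogr both end in -r yet inflect differently (nonotegewr, fasodzobogr), so the final letter is not what conditions the rule; the second-to-last letter is.
"durigr" has second-to-last letter 'g'. The stems whose second-to-last letter is 'g' (hidehagt → fahidehagt, sodzobogr → fasodzobogr) add the prefix fa-.
The other patterns: stems whose second-to-last letter is 'w' repeat the first consonant+vowel as a prefix; stems whose second-to-last letter is 't' add -ar; stems whose second-to-last letter is 'm' add zu- … -ak around the stem.
So durigr → fadurigr.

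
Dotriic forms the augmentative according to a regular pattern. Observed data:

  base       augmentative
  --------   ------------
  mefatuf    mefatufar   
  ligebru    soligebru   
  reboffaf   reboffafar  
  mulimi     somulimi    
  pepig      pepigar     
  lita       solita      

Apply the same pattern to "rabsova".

sorabsova

mefatuf and ligebru both have last vowel 'u' yet inflect differently (mefatufar, soligebru), so the last vowel is not what conditions the rule; whether the stem ends in a vowel or a consonant is.
"rabsova" ends in a vowel. The stems ending in a vowel (ligebru → soligebru, mulimi → somulimi, lita → solita) add the prefix so-.
So rabsova → sorabsova.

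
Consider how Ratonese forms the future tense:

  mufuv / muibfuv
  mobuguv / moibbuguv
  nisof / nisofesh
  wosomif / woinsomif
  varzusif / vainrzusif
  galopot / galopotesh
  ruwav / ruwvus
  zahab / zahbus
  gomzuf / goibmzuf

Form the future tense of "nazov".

"nazov" has last vowel 'o'. The stems whose last vowel is 'o' (galopot → galopotesh, nisof → nisofesh) add -esh.
The other patterns: stems whose last vowel is 'u' insert -ib- after the first vowel; stems whose last vowel is 'a' delete the last vowel and add -us; stems whose last vowel is 'i' insert -in- after the first vowel.
So nazov → nazovesh.

nazovesh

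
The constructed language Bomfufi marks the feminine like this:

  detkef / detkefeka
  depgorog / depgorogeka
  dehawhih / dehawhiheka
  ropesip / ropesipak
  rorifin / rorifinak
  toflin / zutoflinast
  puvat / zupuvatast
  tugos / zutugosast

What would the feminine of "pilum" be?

zupilumast

"pilum" begins with p-. The one such stem in the data (puvat → zupuvatast) adds zu- … -ast around the stem, so the same rule applies.
The other patterns: stems beginning with d- add -eka; stems beginning with r- add -ak.
So pilum → zupilumast.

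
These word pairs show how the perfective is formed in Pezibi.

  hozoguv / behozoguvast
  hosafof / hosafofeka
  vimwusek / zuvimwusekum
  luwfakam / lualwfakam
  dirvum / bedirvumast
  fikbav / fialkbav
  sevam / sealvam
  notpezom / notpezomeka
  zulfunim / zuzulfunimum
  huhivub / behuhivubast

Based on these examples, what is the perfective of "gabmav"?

gaalbmav

dirvum and notpezom both end in -m yet inflect differently (bedirvumast, notpezomeka), so the final letter is not what conditions the rule; the last vowel is.
"gabmav" has last vowel 'a'. The stems whose last vowel is 'a' (luwfakam → lualwfakam, sevam → sealvam, fikbav → fialkbav) insert -al- after the first vowel.
So gabmav → gaalbmav.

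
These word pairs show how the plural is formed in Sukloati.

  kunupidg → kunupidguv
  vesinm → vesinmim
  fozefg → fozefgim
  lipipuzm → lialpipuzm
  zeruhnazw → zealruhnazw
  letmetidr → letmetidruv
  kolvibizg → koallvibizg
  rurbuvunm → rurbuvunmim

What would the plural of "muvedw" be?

"muvedw" has second-to-last letter 'd'. The stems whose second-to-last letter is 'd' (kunupidg → kunupidguv, letmetidr → letmetidruv) add -uv.
So muvedw → muvedwuv.

muvedwuv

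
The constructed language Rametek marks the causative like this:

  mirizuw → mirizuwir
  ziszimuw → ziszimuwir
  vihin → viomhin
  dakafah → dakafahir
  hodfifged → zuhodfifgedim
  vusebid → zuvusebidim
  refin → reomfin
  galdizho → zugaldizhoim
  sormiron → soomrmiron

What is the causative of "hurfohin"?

huomrfohin

sormiron and galdizho both have last vowel 'o' yet inflect differently (soomrmiron, zugaldizhoim), so the last vowel is not what conditions the rule; the final letter is.
"hurfohin" ends in -n. The stems ending in -n (vihin → viomhin, sormiron → soomrmiron, refin → reomfin) insert -om- after the first vowel.
So hurfohin → huomrfohin.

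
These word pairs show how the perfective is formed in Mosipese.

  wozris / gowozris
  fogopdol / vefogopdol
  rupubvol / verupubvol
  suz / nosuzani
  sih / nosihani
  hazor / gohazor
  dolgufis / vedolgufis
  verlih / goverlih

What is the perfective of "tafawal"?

sih and verlih both end in -h yet inflect differently (nosihani, goverlih), so the final letter is not what conditions the rule; the number of vowels is.
"tafawal" has 3 vowels. The stems with 3 vowels (fogopdol → vefogopdol, dolgufis → vedolgufis, rupubvol → verupubvol) add the prefix ve-.
The other patterns: stems with 1 vowel add no- … -ani around the stem; stems with 2 vowels add the prefix go-.
So tafawal → vetafawal.

vetafawal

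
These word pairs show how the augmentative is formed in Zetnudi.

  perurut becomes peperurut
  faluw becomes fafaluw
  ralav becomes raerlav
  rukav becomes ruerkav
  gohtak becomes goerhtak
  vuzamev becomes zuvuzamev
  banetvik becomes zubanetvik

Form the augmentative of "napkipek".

zunapkipek

ralav and vuzamev both end in -v yet inflect differently (raerlav, zuvuzamev), so the final letter is not what conditions the rule; the last vowel is.
"napkipek" has last vowel 'e'. The one such stem in the data (vuzamev → zuvuzamev) adds the prefix zu-, so the same rule applies.
The other patterns: stems whose last vowel is 'u' repeat the first consonant+vowel as a prefix; stems whose last vowel is 'a' insert -er- after the first vowel.
So napkipek → zunapkipek.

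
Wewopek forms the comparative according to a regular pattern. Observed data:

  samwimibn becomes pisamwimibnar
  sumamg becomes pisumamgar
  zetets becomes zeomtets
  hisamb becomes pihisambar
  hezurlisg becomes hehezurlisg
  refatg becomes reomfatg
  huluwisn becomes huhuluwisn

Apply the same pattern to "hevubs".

pihevubsar

"hevubs" has second-to-last letter 'b'. The one such stem in the data (samwimibn → pisamwimibnar) adds pi- … -ar around the stem, so the same rule applies.
The other patterns: stems whose second-to-last letter is 's' repeat the first consonant+vowel as a prefix; stems whose second-to-last letter is 't' insert -om- after the first vowel.
So hevubs → pihevubsar.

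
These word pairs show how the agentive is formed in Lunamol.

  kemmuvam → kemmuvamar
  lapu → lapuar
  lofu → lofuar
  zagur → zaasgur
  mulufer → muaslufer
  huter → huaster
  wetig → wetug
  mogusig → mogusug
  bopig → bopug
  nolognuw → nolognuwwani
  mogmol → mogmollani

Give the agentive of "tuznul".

"tuznul" ends in -l. The one such stem in the data (mogmol → mogmollani) doubles the final consonant and adds -ani (as does nolognuw), so the same rule applies.
The other patterns: stems ending in -m or -u add -ar; stems ending in -r insert -as- after the first vowel; stems ending in -g change the last vowel to 'u'.
So tuznul → tuznullani.

tuznullani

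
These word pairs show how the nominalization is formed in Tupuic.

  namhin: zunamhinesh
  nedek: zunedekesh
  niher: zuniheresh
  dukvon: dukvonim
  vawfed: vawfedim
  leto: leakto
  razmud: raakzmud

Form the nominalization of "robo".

namhin and dukvon both end in -n yet inflect differently (zunamhinesh, dukvonim), so the final letter is not what conditions the rule; the first letter is.
"robo" begins with r-. The one such stem in the data (razmud → raakzmud) inserts -ak- after the first vowel (as does leto), so the same rule applies.
The other patterns: stems beginning with n- add zu- … -esh around the stem; stems beginning with d- or v- add -im.
So robo → roakbo.

roakbo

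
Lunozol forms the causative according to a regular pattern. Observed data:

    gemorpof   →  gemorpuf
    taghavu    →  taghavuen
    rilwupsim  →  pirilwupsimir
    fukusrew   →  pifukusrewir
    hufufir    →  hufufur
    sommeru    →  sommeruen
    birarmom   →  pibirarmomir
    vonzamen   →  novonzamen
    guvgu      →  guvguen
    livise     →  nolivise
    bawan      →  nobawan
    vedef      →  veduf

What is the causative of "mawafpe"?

nomawafpe

vonzamen and fukusrew both have last vowel 'e' yet inflect differently (novonzamen, pifukusrewir), so the last vowel is not what conditions the rule; the final letter is.
"mawafpe" ends in -e. The one such stem in the data (livise → nolivise) adds the prefix no-, so the same rule applies.
So mawafpe → nomawafpe.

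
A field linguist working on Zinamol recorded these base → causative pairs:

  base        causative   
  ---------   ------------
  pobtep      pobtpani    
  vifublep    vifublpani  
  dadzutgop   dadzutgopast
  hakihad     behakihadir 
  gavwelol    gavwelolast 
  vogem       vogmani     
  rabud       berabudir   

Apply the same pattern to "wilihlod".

wilihlodast

vifublep and dadzutgop both end in -p yet inflect differently (vifublpani, dadzutgopast), so the final letter is not what conditions the rule; the last vowel is.
"wilihlod" has last vowel 'o'. The stems whose last vowel is 'o' (dadzutgop → dadzutgopast, gavwelol → gavwelolast) add -ast.
The other patterns: stems whose last vowel is 'e' delete the last vowel and add -ani; stems whose last vowel is 'a' or 'u' add be- … -ir around the stem.
So wilihlod → wilihlodast.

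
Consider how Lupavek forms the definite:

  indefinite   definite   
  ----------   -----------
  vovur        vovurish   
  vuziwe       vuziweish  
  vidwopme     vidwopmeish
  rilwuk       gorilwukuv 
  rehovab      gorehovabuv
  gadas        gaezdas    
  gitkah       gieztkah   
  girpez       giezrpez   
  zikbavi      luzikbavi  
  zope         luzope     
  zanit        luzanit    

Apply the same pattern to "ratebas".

goratebasuv

vuziwe and zope both end in -e yet inflect differently (vuziweish, luzope), so the final letter is not what conditions the rule; the first letter is.
"ratebas" begins with r-. The stems beginning with r- (rilwuk → gorilwukuv, rehovab → gorehovabuv) add go- … -uv around the stem.
So ratebas → goratebasuv.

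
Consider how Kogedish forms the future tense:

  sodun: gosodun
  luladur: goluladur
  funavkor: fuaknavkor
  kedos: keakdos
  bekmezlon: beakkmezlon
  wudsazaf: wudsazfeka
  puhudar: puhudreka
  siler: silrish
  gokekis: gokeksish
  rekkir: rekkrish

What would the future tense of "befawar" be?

"befawar" has last vowel 'a'. The stems whose last vowel is 'a' (wudsazaf → wudsazfeka, puhudar → puhudreka) delete the last vowel and add -eka.
The other patterns: stems whose last vowel is 'u' add the prefix go-; stems whose last vowel is 'o' insert -ak- after the first vowel; stems whose last vowel is 'e' or 'i' delete the last vowel and add -ish.
So befawar → befawreka.

befawreka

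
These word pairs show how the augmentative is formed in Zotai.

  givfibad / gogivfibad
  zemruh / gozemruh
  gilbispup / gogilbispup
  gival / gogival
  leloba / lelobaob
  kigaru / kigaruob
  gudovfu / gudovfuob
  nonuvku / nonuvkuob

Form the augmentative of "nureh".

givfibad and leloba both have last vowel 'a' yet inflect differently (gogivfibad, lelobaob), so the last vowel is not what conditions the rule; whether the stem ends in a vowel or a consonant is.
"nureh" ends in a consonant. The stems ending in a consonant (givfibad → gogivfibad, zemruh → gozemruh, gilbispup → gogilbispup) add the prefix go-.
So nureh → gonureh.

gonureh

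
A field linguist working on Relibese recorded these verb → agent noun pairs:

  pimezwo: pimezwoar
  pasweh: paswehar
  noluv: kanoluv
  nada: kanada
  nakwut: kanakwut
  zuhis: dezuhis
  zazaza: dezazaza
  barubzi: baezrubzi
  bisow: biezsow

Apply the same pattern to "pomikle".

pomiklear

"pomikle" begins with p-. The stems beginning with p- (pimezwo → pimezwoar, pasweh → paswehar) add -ar.
So pomikle → pomiklear.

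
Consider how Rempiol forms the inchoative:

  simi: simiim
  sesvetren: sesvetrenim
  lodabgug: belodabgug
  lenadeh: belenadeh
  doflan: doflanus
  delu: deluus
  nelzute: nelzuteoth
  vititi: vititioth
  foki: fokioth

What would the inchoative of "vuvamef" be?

vuvamefoth

"vuvamef" begins with v-. The one such stem in the data (vititi → vititioth) adds -oth, so the same rule applies.
The other patterns: stems beginning with s- add -im; stems beginning with l- add the prefix be-; stems beginning with d- add -us.
So vuvamef → vuvamefoth.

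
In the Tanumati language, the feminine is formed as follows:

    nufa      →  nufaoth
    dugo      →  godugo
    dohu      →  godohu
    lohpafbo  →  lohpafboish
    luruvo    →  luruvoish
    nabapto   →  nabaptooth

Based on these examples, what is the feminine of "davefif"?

"davefif" begins with d-. The stems beginning with d- (dohu → godohu, dugo → godugo) add the prefix go-.
The other patterns: stems beginning with n- add -oth; stems beginning with l- add -ish.
So davefif → godavefif.

godavefif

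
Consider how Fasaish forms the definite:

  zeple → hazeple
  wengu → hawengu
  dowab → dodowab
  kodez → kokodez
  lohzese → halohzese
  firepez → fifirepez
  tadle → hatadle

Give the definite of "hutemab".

huhutemab

kodez and zeple both have last vowel 'e' yet inflect differently (kokodez, hazeple), so the last vowel is not what conditions the rule; whether the stem ends in a vowel or a consonant is.
"hutemab" ends in a consonant. The stems ending in a consonant (kodez → kokodez, firepez → fifirepez, dowab → dodowab) repeat the first consonant+vowel as a prefix.
The other pattern: stems ending in a vowel add the prefix ha-.
So hutemab → huhutemab.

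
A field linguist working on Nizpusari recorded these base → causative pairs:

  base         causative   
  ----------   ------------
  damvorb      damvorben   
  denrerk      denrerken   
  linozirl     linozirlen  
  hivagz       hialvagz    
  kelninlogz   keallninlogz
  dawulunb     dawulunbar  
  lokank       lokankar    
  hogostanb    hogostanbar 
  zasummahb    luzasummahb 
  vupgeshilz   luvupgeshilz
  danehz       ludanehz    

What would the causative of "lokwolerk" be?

lokwolerken

"lokwolerk" has second-to-last letter 'r'. The stems whose second-to-last letter is 'r' (damvorb → damvorben, denrerk → denrerken, linozirl → linozirlen) add -en.
The other patterns: stems whose second-to-last letter is 'g' insert -al- after the first vowel; stems whose second-to-last letter is 'n' add -ar; stems whose second-to-last letter is 'h' or 'l' add the prefix lu-.
So lokwolerk → lokwolerken.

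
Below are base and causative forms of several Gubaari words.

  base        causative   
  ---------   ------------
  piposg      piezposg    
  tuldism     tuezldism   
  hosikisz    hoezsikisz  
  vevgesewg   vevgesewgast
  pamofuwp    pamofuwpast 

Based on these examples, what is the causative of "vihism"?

piposg and vevgesewg both end in -g yet inflect differently (piezposg, vevgesewgast), so the final letter is not what conditions the rule; the second-to-last letter is.
"vihism" has second-to-last letter 's'. The stems whose second-to-last letter is 's' (tuldism → tuezldism, piposg → piezposg, hosikisz → hoezsikisz) insert -ez- after the first vowel.
The other pattern: stems whose second-to-last letter is 'w' add -ast.
So vihism → viezhism.

viezhism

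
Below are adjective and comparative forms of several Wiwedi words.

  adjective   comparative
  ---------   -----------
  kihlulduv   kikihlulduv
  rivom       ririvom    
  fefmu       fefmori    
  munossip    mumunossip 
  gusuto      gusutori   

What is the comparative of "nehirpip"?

nenehirpip

"nehirpip" ends in a consonant. The stems ending in a consonant (rivom → ririvom, kihlulduv → kikihlulduv, munossip → mumunossip) repeat the first consonant+vowel as a prefix.
The other pattern: stems ending in a vowel drop the final letter and add -ori.
So nehirpip → nenehirpip.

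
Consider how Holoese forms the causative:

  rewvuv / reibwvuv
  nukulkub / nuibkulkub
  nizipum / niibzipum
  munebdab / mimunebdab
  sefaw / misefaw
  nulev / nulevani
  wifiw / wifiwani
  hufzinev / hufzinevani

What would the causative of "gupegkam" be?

nukulkub and munebdab both end in -b yet inflect differently (nuibkulkub, mimunebdab), so the final letter is not what conditions the rule; the last vowel is.
"gupegkam" has last vowel 'a'. The stems whose last vowel is 'a' (munebdab → mimunebdab, sefaw → misefaw) add the prefix mi-.
The other patterns: stems whose last vowel is 'u' insert -ib- after the first vowel; stems whose last vowel is 'e' or 'i' add -ani.
So gupegkam → migupegkam.

migupegkam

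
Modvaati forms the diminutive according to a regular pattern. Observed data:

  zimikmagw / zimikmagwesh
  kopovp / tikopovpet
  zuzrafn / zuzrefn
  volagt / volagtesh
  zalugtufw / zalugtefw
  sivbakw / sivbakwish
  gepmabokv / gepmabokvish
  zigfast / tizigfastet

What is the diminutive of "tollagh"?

tollaghesh

zigfast and volagt both end in -t yet inflect differently (tizigfastet, volagtesh), so the final letter is not what conditions the rule; the second-to-last letter is.
"tollagh" has second-to-last letter 'g'. The stems whose second-to-last letter is 'g' (zimikmagw → zimikmagwesh, volagt → volagtesh) add -esh.
The other patterns: stems whose second-to-last letter is 's' or 'v' add ti- … -et around the stem; stems whose second-to-last letter is 'f' change the last vowel to 'e'; stems whose second-to-last letter is 'k' add -ish.
So tollagh → tollaghesh.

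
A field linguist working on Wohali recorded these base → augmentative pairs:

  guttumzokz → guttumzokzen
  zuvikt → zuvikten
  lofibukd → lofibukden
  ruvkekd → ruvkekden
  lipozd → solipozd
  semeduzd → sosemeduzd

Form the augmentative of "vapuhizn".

"vapuhizn" has second-to-last letter 'z'. The stems whose second-to-last letter is 'z' (lipozd → solipozd, semeduzd → sosemeduzd) add the prefix so-.
So vapuhizn → sovapuhizn.

sovapuhizn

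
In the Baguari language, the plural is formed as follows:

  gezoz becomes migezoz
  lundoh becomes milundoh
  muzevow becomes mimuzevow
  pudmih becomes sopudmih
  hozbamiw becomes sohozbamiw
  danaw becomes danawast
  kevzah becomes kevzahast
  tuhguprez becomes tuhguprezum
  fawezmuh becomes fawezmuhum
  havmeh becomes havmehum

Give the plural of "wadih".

"wadih" has last vowel 'i'. The stems whose last vowel is 'i' (pudmih → sopudmih, hozbamiw → sohozbamiw) add the prefix so-.
So wadih → sowadih.

sowadih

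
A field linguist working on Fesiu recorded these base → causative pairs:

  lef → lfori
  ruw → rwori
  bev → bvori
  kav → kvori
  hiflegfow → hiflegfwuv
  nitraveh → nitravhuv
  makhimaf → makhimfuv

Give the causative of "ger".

ruw and hiflegfow both end in -w yet inflect differently (rwori, hiflegfwuv), so the final letter is not what conditions the rule; the number of vowels is.
"ger" has 1 vowel. The stems with 1 vowel (lef → lfori, ruw → rwori, bev → bvori) delete the last vowel and add -ori.
So ger → grori.

grori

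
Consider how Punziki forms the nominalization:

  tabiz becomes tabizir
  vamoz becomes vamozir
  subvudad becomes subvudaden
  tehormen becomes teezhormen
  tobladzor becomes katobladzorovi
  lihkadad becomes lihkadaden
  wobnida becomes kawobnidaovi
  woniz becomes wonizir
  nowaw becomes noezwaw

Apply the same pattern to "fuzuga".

kafuzugaovi

nowaw and lihkadad both have last vowel 'a' yet inflect differently (noezwaw, lihkadaden), so the last vowel is not what conditions the rule; the final letter is.
"fuzuga" ends in -a. The one such stem in the data (wobnida → kawobnidaovi) adds ka- … -ovi around the stem, so the same rule applies.
So fuzuga → kafuzugaovi.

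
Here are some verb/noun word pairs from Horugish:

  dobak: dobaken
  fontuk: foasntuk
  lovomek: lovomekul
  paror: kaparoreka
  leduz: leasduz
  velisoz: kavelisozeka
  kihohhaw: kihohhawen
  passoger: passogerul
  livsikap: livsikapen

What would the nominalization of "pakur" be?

"pakur" has last vowel 'u'. The stems whose last vowel is 'u' (fontuk → foasntuk, leduz → leasduz) insert -as- after the first vowel.
So pakur → paaskur.

paaskur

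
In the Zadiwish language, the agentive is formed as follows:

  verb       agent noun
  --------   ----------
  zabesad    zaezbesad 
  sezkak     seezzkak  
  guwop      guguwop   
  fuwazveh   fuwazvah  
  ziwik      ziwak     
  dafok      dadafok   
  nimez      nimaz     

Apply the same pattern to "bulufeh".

bulufah

dafok and sezkak both end in -k yet inflect differently (dadafok, seezzkak), so the final letter is not what conditions the rule; the last vowel is.
"bulufeh" has last vowel 'e'. The stems whose last vowel is 'e' (fuwazveh → fuwazvah, nimez → nimaz) change the last vowel to 'a'.
The other patterns: stems whose last vowel is 'o' repeat the first consonant+vowel as a prefix; stems whose last vowel is 'a' insert -ez- after the first vowel.
So bulufeh → bulufah.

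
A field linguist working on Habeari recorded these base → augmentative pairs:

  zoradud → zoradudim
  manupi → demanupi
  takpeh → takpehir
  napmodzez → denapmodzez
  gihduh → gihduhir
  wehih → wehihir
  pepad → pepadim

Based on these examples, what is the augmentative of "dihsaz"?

dedihsaz

zoradud and gihduh both have last vowel 'u' yet inflect differently (zoradudim, gihduhir), so the last vowel is not what conditions the rule; the final letter is.
"dihsaz" ends in -z. The one such stem in the data (napmodzez → denapmodzez) adds the prefix de-, so the same rule applies.
The other patterns: stems ending in -d add -im; stems ending in -h add -ir.
So dihsaz → dedihsaz.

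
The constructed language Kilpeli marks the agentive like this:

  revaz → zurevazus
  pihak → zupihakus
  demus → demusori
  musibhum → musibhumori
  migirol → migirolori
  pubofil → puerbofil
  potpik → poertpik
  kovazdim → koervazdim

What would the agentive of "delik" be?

deerlik

migirol and pubofil both end in -l yet inflect differently (migirolori, puerbofil), so the final letter is not what conditions the rule; the last vowel is.
"delik" has last vowel 'i'. The stems whose last vowel is 'i' (pubofil → puerbofil, potpik → poertpik, kovazdim → koervazdim) insert -er- after the first vowel.
So delik → deerlik.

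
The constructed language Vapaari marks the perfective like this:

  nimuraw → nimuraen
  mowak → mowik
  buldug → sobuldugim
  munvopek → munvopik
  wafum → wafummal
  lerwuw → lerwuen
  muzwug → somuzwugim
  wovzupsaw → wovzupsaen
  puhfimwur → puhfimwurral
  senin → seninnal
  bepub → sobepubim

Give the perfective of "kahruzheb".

sokahruzhebim

"kahruzheb" ends in -b. The one such stem in the data (bepub → sobepubim) adds so- … -im around the stem, so the same rule applies.
So kahruzheb → sokahruzhebim.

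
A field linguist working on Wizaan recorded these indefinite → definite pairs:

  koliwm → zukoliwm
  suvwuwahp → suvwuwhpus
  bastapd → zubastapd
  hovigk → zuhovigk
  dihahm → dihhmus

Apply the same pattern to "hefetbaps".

zuhefetbaps

"hefetbaps" has second-to-last letter 'p'. The one such stem in the data (bastapd → zubastapd) adds the prefix zu-, so the same rule applies.
So hefetbaps → zuhefetbaps.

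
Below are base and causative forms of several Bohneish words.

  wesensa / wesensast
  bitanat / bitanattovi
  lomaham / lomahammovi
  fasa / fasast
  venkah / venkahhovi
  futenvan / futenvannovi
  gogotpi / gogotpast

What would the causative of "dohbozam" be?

futenvan and wesensa both have last vowel 'a' yet inflect differently (futenvannovi, wesensast), so the last vowel is not what conditions the rule; whether the stem ends in a vowel or a consonant is.
"dohbozam" ends in a consonant. The stems ending in a consonant (futenvan → futenvannovi, venkah → venkahhovi, bitanat → bitanattovi) double the final consonant and add -ovi.
The other pattern: stems ending in a vowel drop the final letter and add -ast.
So dohbozam → dohbozammovi.

dohbozammovi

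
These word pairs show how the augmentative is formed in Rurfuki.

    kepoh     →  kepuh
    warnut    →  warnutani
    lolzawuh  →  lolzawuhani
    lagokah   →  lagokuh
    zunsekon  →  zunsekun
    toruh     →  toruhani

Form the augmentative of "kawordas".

toruh and lagokah both end in -h yet inflect differently (toruhani, lagokuh), so the final letter is not what conditions the rule; the last vowel is.
"kawordas" has last vowel 'a'. The one such stem in the data (lagokah → lagokuh) changes the last vowel to 'u' (as do zunsekon, kepoh), so the same rule applies.
The other pattern: stems whose last vowel is 'u' add -ani.
So kawordas → kawordus.

kawordus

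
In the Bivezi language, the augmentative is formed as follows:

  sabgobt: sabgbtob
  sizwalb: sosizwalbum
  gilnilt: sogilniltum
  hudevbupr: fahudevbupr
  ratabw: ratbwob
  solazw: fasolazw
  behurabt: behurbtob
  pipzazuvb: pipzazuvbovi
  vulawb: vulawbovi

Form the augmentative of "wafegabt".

wafegbtob

behurabt and gilnilt both end in -t yet inflect differently (behurbtob, sogilniltum), so the final letter is not what conditions the rule; the second-to-last letter is.
"wafegabt" has second-to-last letter 'b'. The stems whose second-to-last letter is 'b' (behurabt → behurbtob, sabgobt → sabgbtob, ratabw → ratbwob) delete the last vowel and add -ob.
The other patterns: stems whose second-to-last letter is 'l' add so- … -um around the stem; stems whose second-to-last letter is 'p' or 'z' add the prefix fa-; stems whose second-to-last letter is 'v' or 'w' add -ovi.
So wafegabt → wafegbtob.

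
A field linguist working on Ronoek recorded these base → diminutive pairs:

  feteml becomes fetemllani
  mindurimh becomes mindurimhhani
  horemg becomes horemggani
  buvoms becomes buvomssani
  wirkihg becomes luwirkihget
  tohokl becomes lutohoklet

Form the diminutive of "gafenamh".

horemg and wirkihg both end in -g yet inflect differently (horemggani, luwirkihget), so the final letter is not what conditions the rule; the second-to-last letter is.
"gafenamh" has second-to-last letter 'm'. The stems whose second-to-last letter is 'm' (feteml → fetemllani, mindurimh → mindurimhhani, horemg → horemggani) double the final consonant and add -ani.
The other pattern: stems whose second-to-last letter is 'h' or 'k' add lu- … -et around the stem.
So gafenamh → gafenamhhani.

gafenamhhani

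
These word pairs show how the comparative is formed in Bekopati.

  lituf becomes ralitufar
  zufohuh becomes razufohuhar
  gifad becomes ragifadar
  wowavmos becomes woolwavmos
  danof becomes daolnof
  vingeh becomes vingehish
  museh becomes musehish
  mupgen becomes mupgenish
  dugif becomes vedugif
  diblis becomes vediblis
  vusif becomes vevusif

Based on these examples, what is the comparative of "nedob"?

neoldob

lituf and danof both end in -f yet inflect differently (ralitufar, daolnof), so the final letter is not what conditions the rule; the last vowel is.
"nedob" has last vowel 'o'. The stems whose last vowel is 'o' (wowavmos → woolwavmos, danof → daolnof) insert -ol- after the first vowel.
The other patterns: stems whose last vowel is 'a' or 'u' add ra- … -ar around the stem; stems whose last vowel is 'e' add -ish; stems whose last vowel is 'i' add the prefix ve-.
So nedob → neoldob.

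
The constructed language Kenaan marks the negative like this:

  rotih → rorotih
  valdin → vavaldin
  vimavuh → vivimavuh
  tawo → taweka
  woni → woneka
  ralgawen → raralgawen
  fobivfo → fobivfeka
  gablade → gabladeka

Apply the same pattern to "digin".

ralgawen and gablade both have last vowel 'e' yet inflect differently (raralgawen, gabladeka), so the last vowel is not what conditions the rule; whether the stem ends in a vowel or a consonant is.
"digin" ends in a consonant. The stems ending in a consonant (vimavuh → vivimavuh, rotih → rorotih, valdin → vavaldin) repeat the first consonant+vowel as a prefix.
So digin → didigin.

didigin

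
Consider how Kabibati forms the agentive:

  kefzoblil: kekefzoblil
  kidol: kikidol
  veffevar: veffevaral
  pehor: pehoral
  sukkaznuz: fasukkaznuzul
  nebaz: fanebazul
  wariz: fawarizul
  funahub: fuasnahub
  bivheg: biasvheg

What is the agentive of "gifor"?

giforal

kidol and pehor both have last vowel 'o' yet inflect differently (kikidol, pehoral), so the last vowel is not what conditions the rule; the final letter is.
"gifor" ends in -r. The stems ending in -r (veffevar → veffevaral, pehor → pehoral) add -al.
The other patterns: stems ending in -l repeat the first consonant+vowel as a prefix; stems ending in -z add fa- … -ul around the stem; stems ending in -b or -g insert -as- after the first vowel.
So gifor → giforal.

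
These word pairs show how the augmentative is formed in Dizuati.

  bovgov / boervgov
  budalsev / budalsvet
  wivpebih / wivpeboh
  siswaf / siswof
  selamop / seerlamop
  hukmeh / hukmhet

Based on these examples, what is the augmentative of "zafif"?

zafof

"zafif" has last vowel 'i'. The one such stem in the data (wivpebih → wivpeboh) changes the last vowel to 'o' (as does siswaf), so the same rule applies.
The other patterns: stems whose last vowel is 'o' insert -er- after the first vowel; stems whose last vowel is 'e' delete the last vowel and add -et.
So zafif → zafof.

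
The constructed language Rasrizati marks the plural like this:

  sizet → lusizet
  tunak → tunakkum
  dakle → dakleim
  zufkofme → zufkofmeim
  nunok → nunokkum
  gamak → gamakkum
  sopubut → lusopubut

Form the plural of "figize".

figizeim

sizet and dakle both have last vowel 'e' yet inflect differently (lusizet, dakleim), so the last vowel is not what conditions the rule; the final letter is.
"figize" ends in -e. The stems ending in -e (dakle → dakleim, zufkofme → zufkofmeim) add -im.
So figize → figizeim.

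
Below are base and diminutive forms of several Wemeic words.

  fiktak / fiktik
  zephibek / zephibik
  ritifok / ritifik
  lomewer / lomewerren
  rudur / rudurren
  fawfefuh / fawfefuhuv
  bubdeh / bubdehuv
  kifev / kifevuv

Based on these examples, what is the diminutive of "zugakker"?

zephibek and lomewer both have last vowel 'e' yet inflect differently (zephibik, lomewerren), so the last vowel is not what conditions the rule; the final letter is.
"zugakker" ends in -r. The stems ending in -r (lomewer → lomewerren, rudur → rudurren) double the final consonant and add -en.
The other patterns: stems ending in -k change the last vowel to 'i'; stems ending in -h or -v add -uv.
So zugakker → zugakkerren.

zugakkerren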